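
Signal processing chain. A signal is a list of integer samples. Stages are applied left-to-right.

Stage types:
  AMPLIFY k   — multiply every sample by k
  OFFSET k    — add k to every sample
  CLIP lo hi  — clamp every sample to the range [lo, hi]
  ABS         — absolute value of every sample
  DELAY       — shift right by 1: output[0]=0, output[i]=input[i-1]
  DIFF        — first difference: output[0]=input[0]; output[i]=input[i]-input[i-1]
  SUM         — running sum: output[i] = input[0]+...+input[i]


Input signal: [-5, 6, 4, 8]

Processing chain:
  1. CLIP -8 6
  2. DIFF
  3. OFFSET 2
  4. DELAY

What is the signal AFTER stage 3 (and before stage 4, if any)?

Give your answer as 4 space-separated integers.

Input: [-5, 6, 4, 8]
Stage 1 (CLIP -8 6): clip(-5,-8,6)=-5, clip(6,-8,6)=6, clip(4,-8,6)=4, clip(8,-8,6)=6 -> [-5, 6, 4, 6]
Stage 2 (DIFF): s[0]=-5, 6--5=11, 4-6=-2, 6-4=2 -> [-5, 11, -2, 2]
Stage 3 (OFFSET 2): -5+2=-3, 11+2=13, -2+2=0, 2+2=4 -> [-3, 13, 0, 4]

Answer: -3 13 0 4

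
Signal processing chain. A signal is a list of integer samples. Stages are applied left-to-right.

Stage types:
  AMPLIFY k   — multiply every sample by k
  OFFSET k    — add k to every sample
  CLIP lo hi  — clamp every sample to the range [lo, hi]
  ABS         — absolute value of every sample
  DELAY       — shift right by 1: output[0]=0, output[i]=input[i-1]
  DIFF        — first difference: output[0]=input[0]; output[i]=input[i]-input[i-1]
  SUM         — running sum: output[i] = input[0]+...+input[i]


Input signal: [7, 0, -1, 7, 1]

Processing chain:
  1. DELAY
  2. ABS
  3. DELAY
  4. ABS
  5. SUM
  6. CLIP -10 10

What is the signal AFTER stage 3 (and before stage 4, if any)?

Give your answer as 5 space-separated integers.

Answer: 0 0 7 0 1

Derivation:
Input: [7, 0, -1, 7, 1]
Stage 1 (DELAY): [0, 7, 0, -1, 7] = [0, 7, 0, -1, 7] -> [0, 7, 0, -1, 7]
Stage 2 (ABS): |0|=0, |7|=7, |0|=0, |-1|=1, |7|=7 -> [0, 7, 0, 1, 7]
Stage 3 (DELAY): [0, 0, 7, 0, 1] = [0, 0, 7, 0, 1] -> [0, 0, 7, 0, 1]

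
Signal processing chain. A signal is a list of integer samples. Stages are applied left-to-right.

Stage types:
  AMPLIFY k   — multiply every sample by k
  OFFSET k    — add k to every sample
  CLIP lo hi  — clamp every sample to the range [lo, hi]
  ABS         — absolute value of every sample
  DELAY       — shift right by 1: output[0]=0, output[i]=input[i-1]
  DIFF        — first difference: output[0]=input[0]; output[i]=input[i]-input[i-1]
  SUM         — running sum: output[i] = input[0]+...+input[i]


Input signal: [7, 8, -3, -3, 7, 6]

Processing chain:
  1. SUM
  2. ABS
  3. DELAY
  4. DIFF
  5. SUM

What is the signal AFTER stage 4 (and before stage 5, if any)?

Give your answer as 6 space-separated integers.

Input: [7, 8, -3, -3, 7, 6]
Stage 1 (SUM): sum[0..0]=7, sum[0..1]=15, sum[0..2]=12, sum[0..3]=9, sum[0..4]=16, sum[0..5]=22 -> [7, 15, 12, 9, 16, 22]
Stage 2 (ABS): |7|=7, |15|=15, |12|=12, |9|=9, |16|=16, |22|=22 -> [7, 15, 12, 9, 16, 22]
Stage 3 (DELAY): [0, 7, 15, 12, 9, 16] = [0, 7, 15, 12, 9, 16] -> [0, 7, 15, 12, 9, 16]
Stage 4 (DIFF): s[0]=0, 7-0=7, 15-7=8, 12-15=-3, 9-12=-3, 16-9=7 -> [0, 7, 8, -3, -3, 7]

Answer: 0 7 8 -3 -3 7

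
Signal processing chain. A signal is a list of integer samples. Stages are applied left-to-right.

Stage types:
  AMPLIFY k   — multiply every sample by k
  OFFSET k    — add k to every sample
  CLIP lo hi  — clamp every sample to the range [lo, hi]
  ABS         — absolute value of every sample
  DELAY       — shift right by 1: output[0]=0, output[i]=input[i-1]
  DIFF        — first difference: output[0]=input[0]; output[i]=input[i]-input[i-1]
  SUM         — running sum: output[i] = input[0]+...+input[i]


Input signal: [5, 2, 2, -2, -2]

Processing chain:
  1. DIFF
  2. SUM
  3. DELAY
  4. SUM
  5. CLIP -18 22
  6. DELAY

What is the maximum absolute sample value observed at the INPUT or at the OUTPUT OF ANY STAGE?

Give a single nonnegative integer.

Answer: 9

Derivation:
Input: [5, 2, 2, -2, -2] (max |s|=5)
Stage 1 (DIFF): s[0]=5, 2-5=-3, 2-2=0, -2-2=-4, -2--2=0 -> [5, -3, 0, -4, 0] (max |s|=5)
Stage 2 (SUM): sum[0..0]=5, sum[0..1]=2, sum[0..2]=2, sum[0..3]=-2, sum[0..4]=-2 -> [5, 2, 2, -2, -2] (max |s|=5)
Stage 3 (DELAY): [0, 5, 2, 2, -2] = [0, 5, 2, 2, -2] -> [0, 5, 2, 2, -2] (max |s|=5)
Stage 4 (SUM): sum[0..0]=0, sum[0..1]=5, sum[0..2]=7, sum[0..3]=9, sum[0..4]=7 -> [0, 5, 7, 9, 7] (max |s|=9)
Stage 5 (CLIP -18 22): clip(0,-18,22)=0, clip(5,-18,22)=5, clip(7,-18,22)=7, clip(9,-18,22)=9, clip(7,-18,22)=7 -> [0, 5, 7, 9, 7] (max |s|=9)
Stage 6 (DELAY): [0, 0, 5, 7, 9] = [0, 0, 5, 7, 9] -> [0, 0, 5, 7, 9] (max |s|=9)
Overall max amplitude: 9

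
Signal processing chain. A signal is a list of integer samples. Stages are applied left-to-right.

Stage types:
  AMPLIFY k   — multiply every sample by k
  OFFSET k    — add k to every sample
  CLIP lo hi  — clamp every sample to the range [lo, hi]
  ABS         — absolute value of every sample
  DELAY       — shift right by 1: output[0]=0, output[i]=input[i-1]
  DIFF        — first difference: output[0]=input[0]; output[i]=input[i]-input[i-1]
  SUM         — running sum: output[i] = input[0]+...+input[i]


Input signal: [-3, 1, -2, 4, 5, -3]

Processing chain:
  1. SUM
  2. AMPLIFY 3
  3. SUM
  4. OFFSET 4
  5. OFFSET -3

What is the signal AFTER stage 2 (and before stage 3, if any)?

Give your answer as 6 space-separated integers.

Input: [-3, 1, -2, 4, 5, -3]
Stage 1 (SUM): sum[0..0]=-3, sum[0..1]=-2, sum[0..2]=-4, sum[0..3]=0, sum[0..4]=5, sum[0..5]=2 -> [-3, -2, -4, 0, 5, 2]
Stage 2 (AMPLIFY 3): -3*3=-9, -2*3=-6, -4*3=-12, 0*3=0, 5*3=15, 2*3=6 -> [-9, -6, -12, 0, 15, 6]

Answer: -9 -6 -12 0 15 6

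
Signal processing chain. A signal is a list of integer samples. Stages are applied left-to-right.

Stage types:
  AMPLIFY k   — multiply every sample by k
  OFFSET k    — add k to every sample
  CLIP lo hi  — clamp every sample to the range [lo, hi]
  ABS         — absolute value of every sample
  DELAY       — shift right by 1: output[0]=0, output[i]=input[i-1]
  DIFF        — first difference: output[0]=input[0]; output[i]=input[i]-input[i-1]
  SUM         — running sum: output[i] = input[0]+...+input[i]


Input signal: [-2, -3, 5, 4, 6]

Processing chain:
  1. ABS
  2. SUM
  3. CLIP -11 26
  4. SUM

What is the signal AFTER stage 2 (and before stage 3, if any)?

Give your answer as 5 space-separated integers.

Input: [-2, -3, 5, 4, 6]
Stage 1 (ABS): |-2|=2, |-3|=3, |5|=5, |4|=4, |6|=6 -> [2, 3, 5, 4, 6]
Stage 2 (SUM): sum[0..0]=2, sum[0..1]=5, sum[0..2]=10, sum[0..3]=14, sum[0..4]=20 -> [2, 5, 10, 14, 20]

Answer: 2 5 10 14 20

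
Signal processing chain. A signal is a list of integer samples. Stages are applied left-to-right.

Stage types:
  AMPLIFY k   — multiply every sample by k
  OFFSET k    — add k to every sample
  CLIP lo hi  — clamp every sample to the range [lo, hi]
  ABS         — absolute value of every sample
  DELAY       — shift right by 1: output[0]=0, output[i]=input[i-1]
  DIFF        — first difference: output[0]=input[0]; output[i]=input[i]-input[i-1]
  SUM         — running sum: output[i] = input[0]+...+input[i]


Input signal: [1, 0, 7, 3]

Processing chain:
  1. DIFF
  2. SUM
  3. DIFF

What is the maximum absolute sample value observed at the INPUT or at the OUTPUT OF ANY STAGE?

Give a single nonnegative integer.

Answer: 7

Derivation:
Input: [1, 0, 7, 3] (max |s|=7)
Stage 1 (DIFF): s[0]=1, 0-1=-1, 7-0=7, 3-7=-4 -> [1, -1, 7, -4] (max |s|=7)
Stage 2 (SUM): sum[0..0]=1, sum[0..1]=0, sum[0..2]=7, sum[0..3]=3 -> [1, 0, 7, 3] (max |s|=7)
Stage 3 (DIFF): s[0]=1, 0-1=-1, 7-0=7, 3-7=-4 -> [1, -1, 7, -4] (max |s|=7)
Overall max amplitude: 7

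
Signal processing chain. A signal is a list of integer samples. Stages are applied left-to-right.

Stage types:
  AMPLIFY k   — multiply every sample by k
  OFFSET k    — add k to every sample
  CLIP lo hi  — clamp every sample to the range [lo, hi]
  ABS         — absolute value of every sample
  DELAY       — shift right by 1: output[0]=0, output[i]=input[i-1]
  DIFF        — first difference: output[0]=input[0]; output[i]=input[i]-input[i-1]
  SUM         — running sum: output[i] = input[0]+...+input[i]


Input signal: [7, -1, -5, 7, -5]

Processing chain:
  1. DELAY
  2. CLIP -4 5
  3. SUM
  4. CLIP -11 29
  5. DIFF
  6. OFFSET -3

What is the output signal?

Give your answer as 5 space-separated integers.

Answer: -3 2 -4 -7 2

Derivation:
Input: [7, -1, -5, 7, -5]
Stage 1 (DELAY): [0, 7, -1, -5, 7] = [0, 7, -1, -5, 7] -> [0, 7, -1, -5, 7]
Stage 2 (CLIP -4 5): clip(0,-4,5)=0, clip(7,-4,5)=5, clip(-1,-4,5)=-1, clip(-5,-4,5)=-4, clip(7,-4,5)=5 -> [0, 5, -1, -4, 5]
Stage 3 (SUM): sum[0..0]=0, sum[0..1]=5, sum[0..2]=4, sum[0..3]=0, sum[0..4]=5 -> [0, 5, 4, 0, 5]
Stage 4 (CLIP -11 29): clip(0,-11,29)=0, clip(5,-11,29)=5, clip(4,-11,29)=4, clip(0,-11,29)=0, clip(5,-11,29)=5 -> [0, 5, 4, 0, 5]
Stage 5 (DIFF): s[0]=0, 5-0=5, 4-5=-1, 0-4=-4, 5-0=5 -> [0, 5, -1, -4, 5]
Stage 6 (OFFSET -3): 0+-3=-3, 5+-3=2, -1+-3=-4, -4+-3=-7, 5+-3=2 -> [-3, 2, -4, -7, 2]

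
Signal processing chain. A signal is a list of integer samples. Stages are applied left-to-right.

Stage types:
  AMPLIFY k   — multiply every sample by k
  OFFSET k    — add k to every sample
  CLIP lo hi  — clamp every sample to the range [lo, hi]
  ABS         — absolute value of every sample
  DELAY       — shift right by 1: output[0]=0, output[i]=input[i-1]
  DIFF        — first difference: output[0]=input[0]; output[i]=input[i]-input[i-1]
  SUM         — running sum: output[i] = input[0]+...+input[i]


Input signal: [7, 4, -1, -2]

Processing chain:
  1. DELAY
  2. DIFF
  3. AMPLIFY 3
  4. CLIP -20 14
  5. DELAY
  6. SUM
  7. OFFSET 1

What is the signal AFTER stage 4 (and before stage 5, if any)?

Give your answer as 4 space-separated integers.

Answer: 0 14 -9 -15

Derivation:
Input: [7, 4, -1, -2]
Stage 1 (DELAY): [0, 7, 4, -1] = [0, 7, 4, -1] -> [0, 7, 4, -1]
Stage 2 (DIFF): s[0]=0, 7-0=7, 4-7=-3, -1-4=-5 -> [0, 7, -3, -5]
Stage 3 (AMPLIFY 3): 0*3=0, 7*3=21, -3*3=-9, -5*3=-15 -> [0, 21, -9, -15]
Stage 4 (CLIP -20 14): clip(0,-20,14)=0, clip(21,-20,14)=14, clip(-9,-20,14)=-9, clip(-15,-20,14)=-15 -> [0, 14, -9, -15]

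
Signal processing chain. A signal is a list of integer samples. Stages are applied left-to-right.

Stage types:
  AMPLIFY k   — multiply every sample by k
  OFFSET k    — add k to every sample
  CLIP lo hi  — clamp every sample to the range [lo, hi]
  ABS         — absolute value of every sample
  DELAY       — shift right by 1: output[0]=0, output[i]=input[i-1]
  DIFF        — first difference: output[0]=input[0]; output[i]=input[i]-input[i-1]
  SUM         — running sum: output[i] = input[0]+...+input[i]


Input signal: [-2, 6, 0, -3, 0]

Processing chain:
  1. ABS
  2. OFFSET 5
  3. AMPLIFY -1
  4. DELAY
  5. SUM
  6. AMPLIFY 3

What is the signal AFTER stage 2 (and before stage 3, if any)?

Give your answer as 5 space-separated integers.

Input: [-2, 6, 0, -3, 0]
Stage 1 (ABS): |-2|=2, |6|=6, |0|=0, |-3|=3, |0|=0 -> [2, 6, 0, 3, 0]
Stage 2 (OFFSET 5): 2+5=7, 6+5=11, 0+5=5, 3+5=8, 0+5=5 -> [7, 11, 5, 8, 5]

Answer: 7 11 5 8 5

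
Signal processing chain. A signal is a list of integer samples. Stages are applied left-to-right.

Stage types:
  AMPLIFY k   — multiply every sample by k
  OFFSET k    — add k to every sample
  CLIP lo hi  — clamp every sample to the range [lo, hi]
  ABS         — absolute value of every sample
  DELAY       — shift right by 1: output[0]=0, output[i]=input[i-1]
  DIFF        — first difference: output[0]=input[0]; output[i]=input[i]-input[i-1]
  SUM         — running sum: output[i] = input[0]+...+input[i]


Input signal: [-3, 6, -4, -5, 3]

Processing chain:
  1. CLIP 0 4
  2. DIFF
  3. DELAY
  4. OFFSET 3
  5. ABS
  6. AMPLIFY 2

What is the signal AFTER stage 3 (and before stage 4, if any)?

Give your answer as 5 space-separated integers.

Answer: 0 0 4 -4 0

Derivation:
Input: [-3, 6, -4, -5, 3]
Stage 1 (CLIP 0 4): clip(-3,0,4)=0, clip(6,0,4)=4, clip(-4,0,4)=0, clip(-5,0,4)=0, clip(3,0,4)=3 -> [0, 4, 0, 0, 3]
Stage 2 (DIFF): s[0]=0, 4-0=4, 0-4=-4, 0-0=0, 3-0=3 -> [0, 4, -4, 0, 3]
Stage 3 (DELAY): [0, 0, 4, -4, 0] = [0, 0, 4, -4, 0] -> [0, 0, 4, -4, 0]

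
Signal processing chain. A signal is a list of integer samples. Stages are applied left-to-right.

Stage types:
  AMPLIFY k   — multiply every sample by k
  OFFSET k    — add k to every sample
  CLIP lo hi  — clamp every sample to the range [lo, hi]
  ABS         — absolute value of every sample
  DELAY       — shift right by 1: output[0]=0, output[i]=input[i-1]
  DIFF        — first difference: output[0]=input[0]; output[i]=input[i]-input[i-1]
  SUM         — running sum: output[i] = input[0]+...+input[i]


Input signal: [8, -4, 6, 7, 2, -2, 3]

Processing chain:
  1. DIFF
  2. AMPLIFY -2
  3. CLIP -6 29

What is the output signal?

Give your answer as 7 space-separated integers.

Answer: -6 24 -6 -2 10 8 -6

Derivation:
Input: [8, -4, 6, 7, 2, -2, 3]
Stage 1 (DIFF): s[0]=8, -4-8=-12, 6--4=10, 7-6=1, 2-7=-5, -2-2=-4, 3--2=5 -> [8, -12, 10, 1, -5, -4, 5]
Stage 2 (AMPLIFY -2): 8*-2=-16, -12*-2=24, 10*-2=-20, 1*-2=-2, -5*-2=10, -4*-2=8, 5*-2=-10 -> [-16, 24, -20, -2, 10, 8, -10]
Stage 3 (CLIP -6 29): clip(-16,-6,29)=-6, clip(24,-6,29)=24, clip(-20,-6,29)=-6, clip(-2,-6,29)=-2, clip(10,-6,29)=10, clip(8,-6,29)=8, clip(-10,-6,29)=-6 -> [-6, 24, -6, -2, 10, 8, -6]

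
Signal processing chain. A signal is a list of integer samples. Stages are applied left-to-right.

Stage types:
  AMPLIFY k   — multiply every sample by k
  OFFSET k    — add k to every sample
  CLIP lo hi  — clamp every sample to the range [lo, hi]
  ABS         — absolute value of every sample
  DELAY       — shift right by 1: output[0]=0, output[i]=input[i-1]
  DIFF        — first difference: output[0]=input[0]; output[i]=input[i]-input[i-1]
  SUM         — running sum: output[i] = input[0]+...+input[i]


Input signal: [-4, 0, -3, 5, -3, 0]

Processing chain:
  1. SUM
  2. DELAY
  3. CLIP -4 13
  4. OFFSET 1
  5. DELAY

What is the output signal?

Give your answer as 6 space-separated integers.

Input: [-4, 0, -3, 5, -3, 0]
Stage 1 (SUM): sum[0..0]=-4, sum[0..1]=-4, sum[0..2]=-7, sum[0..3]=-2, sum[0..4]=-5, sum[0..5]=-5 -> [-4, -4, -7, -2, -5, -5]
Stage 2 (DELAY): [0, -4, -4, -7, -2, -5] = [0, -4, -4, -7, -2, -5] -> [0, -4, -4, -7, -2, -5]
Stage 3 (CLIP -4 13): clip(0,-4,13)=0, clip(-4,-4,13)=-4, clip(-4,-4,13)=-4, clip(-7,-4,13)=-4, clip(-2,-4,13)=-2, clip(-5,-4,13)=-4 -> [0, -4, -4, -4, -2, -4]
Stage 4 (OFFSET 1): 0+1=1, -4+1=-3, -4+1=-3, -4+1=-3, -2+1=-1, -4+1=-3 -> [1, -3, -3, -3, -1, -3]
Stage 5 (DELAY): [0, 1, -3, -3, -3, -1] = [0, 1, -3, -3, -3, -1] -> [0, 1, -3, -3, -3, -1]

Answer: 0 1 -3 -3 -3 -1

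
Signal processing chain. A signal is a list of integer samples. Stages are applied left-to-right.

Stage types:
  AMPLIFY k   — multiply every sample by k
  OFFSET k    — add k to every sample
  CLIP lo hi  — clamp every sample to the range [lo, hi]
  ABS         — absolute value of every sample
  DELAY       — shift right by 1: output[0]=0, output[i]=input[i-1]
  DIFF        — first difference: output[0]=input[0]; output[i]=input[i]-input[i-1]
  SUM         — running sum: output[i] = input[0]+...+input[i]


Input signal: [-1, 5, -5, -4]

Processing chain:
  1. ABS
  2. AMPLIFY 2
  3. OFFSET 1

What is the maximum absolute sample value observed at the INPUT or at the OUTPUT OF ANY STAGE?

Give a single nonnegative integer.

Input: [-1, 5, -5, -4] (max |s|=5)
Stage 1 (ABS): |-1|=1, |5|=5, |-5|=5, |-4|=4 -> [1, 5, 5, 4] (max |s|=5)
Stage 2 (AMPLIFY 2): 1*2=2, 5*2=10, 5*2=10, 4*2=8 -> [2, 10, 10, 8] (max |s|=10)
Stage 3 (OFFSET 1): 2+1=3, 10+1=11, 10+1=11, 8+1=9 -> [3, 11, 11, 9] (max |s|=11)
Overall max amplitude: 11

Answer: 11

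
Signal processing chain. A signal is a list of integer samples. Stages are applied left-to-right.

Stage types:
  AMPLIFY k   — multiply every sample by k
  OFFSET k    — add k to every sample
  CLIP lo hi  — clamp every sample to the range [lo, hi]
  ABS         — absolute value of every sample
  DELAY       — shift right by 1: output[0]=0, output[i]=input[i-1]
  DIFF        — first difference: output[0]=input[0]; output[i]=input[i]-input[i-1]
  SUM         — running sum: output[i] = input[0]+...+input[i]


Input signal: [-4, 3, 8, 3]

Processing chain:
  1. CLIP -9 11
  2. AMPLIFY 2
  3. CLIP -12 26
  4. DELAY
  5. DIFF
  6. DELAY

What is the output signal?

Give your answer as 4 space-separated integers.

Input: [-4, 3, 8, 3]
Stage 1 (CLIP -9 11): clip(-4,-9,11)=-4, clip(3,-9,11)=3, clip(8,-9,11)=8, clip(3,-9,11)=3 -> [-4, 3, 8, 3]
Stage 2 (AMPLIFY 2): -4*2=-8, 3*2=6, 8*2=16, 3*2=6 -> [-8, 6, 16, 6]
Stage 3 (CLIP -12 26): clip(-8,-12,26)=-8, clip(6,-12,26)=6, clip(16,-12,26)=16, clip(6,-12,26)=6 -> [-8, 6, 16, 6]
Stage 4 (DELAY): [0, -8, 6, 16] = [0, -8, 6, 16] -> [0, -8, 6, 16]
Stage 5 (DIFF): s[0]=0, -8-0=-8, 6--8=14, 16-6=10 -> [0, -8, 14, 10]
Stage 6 (DELAY): [0, 0, -8, 14] = [0, 0, -8, 14] -> [0, 0, -8, 14]

Answer: 0 0 -8 14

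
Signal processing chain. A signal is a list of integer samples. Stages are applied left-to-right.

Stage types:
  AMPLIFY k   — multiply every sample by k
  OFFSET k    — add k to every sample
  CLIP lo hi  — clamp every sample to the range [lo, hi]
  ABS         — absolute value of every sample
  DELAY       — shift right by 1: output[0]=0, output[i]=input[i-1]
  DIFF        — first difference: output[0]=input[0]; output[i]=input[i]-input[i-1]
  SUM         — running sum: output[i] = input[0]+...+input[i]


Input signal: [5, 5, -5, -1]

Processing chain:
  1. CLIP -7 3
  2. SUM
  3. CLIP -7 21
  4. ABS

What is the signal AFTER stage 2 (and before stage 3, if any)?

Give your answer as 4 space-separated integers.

Input: [5, 5, -5, -1]
Stage 1 (CLIP -7 3): clip(5,-7,3)=3, clip(5,-7,3)=3, clip(-5,-7,3)=-5, clip(-1,-7,3)=-1 -> [3, 3, -5, -1]
Stage 2 (SUM): sum[0..0]=3, sum[0..1]=6, sum[0..2]=1, sum[0..3]=0 -> [3, 6, 1, 0]

Answer: 3 6 1 0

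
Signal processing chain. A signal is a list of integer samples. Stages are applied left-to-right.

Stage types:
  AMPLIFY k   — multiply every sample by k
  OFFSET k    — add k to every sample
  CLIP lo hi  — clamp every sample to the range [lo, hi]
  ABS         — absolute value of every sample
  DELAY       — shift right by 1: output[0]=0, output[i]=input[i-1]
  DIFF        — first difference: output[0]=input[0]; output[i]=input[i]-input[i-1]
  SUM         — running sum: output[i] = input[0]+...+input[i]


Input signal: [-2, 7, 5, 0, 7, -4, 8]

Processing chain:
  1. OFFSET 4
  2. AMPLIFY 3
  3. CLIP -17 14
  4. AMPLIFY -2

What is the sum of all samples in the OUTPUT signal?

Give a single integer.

Input: [-2, 7, 5, 0, 7, -4, 8]
Stage 1 (OFFSET 4): -2+4=2, 7+4=11, 5+4=9, 0+4=4, 7+4=11, -4+4=0, 8+4=12 -> [2, 11, 9, 4, 11, 0, 12]
Stage 2 (AMPLIFY 3): 2*3=6, 11*3=33, 9*3=27, 4*3=12, 11*3=33, 0*3=0, 12*3=36 -> [6, 33, 27, 12, 33, 0, 36]
Stage 3 (CLIP -17 14): clip(6,-17,14)=6, clip(33,-17,14)=14, clip(27,-17,14)=14, clip(12,-17,14)=12, clip(33,-17,14)=14, clip(0,-17,14)=0, clip(36,-17,14)=14 -> [6, 14, 14, 12, 14, 0, 14]
Stage 4 (AMPLIFY -2): 6*-2=-12, 14*-2=-28, 14*-2=-28, 12*-2=-24, 14*-2=-28, 0*-2=0, 14*-2=-28 -> [-12, -28, -28, -24, -28, 0, -28]
Output sum: -148

Answer: -148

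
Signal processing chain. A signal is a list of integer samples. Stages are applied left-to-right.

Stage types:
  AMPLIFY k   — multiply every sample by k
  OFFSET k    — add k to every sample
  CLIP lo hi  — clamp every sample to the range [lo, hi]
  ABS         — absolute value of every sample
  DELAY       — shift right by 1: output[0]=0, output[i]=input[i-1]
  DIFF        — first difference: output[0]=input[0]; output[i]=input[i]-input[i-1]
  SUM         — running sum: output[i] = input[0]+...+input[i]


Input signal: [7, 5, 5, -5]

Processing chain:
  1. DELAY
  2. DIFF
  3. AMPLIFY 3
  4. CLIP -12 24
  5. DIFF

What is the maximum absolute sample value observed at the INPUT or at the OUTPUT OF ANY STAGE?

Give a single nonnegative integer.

Answer: 27

Derivation:
Input: [7, 5, 5, -5] (max |s|=7)
Stage 1 (DELAY): [0, 7, 5, 5] = [0, 7, 5, 5] -> [0, 7, 5, 5] (max |s|=7)
Stage 2 (DIFF): s[0]=0, 7-0=7, 5-7=-2, 5-5=0 -> [0, 7, -2, 0] (max |s|=7)
Stage 3 (AMPLIFY 3): 0*3=0, 7*3=21, -2*3=-6, 0*3=0 -> [0, 21, -6, 0] (max |s|=21)
Stage 4 (CLIP -12 24): clip(0,-12,24)=0, clip(21,-12,24)=21, clip(-6,-12,24)=-6, clip(0,-12,24)=0 -> [0, 21, -6, 0] (max |s|=21)
Stage 5 (DIFF): s[0]=0, 21-0=21, -6-21=-27, 0--6=6 -> [0, 21, -27, 6] (max |s|=27)
Overall max amplitude: 27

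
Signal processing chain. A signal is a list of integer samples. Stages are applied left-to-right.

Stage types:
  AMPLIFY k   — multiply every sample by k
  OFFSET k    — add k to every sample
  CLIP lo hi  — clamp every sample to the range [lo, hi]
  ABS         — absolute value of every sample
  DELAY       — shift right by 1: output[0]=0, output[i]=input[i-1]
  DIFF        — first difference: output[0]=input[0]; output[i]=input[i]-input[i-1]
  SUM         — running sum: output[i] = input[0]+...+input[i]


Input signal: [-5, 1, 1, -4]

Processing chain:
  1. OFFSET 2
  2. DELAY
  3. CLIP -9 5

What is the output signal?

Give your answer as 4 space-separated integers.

Input: [-5, 1, 1, -4]
Stage 1 (OFFSET 2): -5+2=-3, 1+2=3, 1+2=3, -4+2=-2 -> [-3, 3, 3, -2]
Stage 2 (DELAY): [0, -3, 3, 3] = [0, -3, 3, 3] -> [0, -3, 3, 3]
Stage 3 (CLIP -9 5): clip(0,-9,5)=0, clip(-3,-9,5)=-3, clip(3,-9,5)=3, clip(3,-9,5)=3 -> [0, -3, 3, 3]

Answer: 0 -3 3 3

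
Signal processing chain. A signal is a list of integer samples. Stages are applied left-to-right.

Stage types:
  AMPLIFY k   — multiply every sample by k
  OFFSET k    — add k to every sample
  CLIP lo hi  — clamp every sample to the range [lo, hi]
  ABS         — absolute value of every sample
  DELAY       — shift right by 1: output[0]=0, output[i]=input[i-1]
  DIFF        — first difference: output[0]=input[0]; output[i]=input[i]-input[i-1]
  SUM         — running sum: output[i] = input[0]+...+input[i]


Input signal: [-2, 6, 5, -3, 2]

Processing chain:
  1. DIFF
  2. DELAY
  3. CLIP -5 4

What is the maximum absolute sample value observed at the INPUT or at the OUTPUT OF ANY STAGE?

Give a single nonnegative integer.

Input: [-2, 6, 5, -3, 2] (max |s|=6)
Stage 1 (DIFF): s[0]=-2, 6--2=8, 5-6=-1, -3-5=-8, 2--3=5 -> [-2, 8, -1, -8, 5] (max |s|=8)
Stage 2 (DELAY): [0, -2, 8, -1, -8] = [0, -2, 8, -1, -8] -> [0, -2, 8, -1, -8] (max |s|=8)
Stage 3 (CLIP -5 4): clip(0,-5,4)=0, clip(-2,-5,4)=-2, clip(8,-5,4)=4, clip(-1,-5,4)=-1, clip(-8,-5,4)=-5 -> [0, -2, 4, -1, -5] (max |s|=5)
Overall max amplitude: 8

Answer: 8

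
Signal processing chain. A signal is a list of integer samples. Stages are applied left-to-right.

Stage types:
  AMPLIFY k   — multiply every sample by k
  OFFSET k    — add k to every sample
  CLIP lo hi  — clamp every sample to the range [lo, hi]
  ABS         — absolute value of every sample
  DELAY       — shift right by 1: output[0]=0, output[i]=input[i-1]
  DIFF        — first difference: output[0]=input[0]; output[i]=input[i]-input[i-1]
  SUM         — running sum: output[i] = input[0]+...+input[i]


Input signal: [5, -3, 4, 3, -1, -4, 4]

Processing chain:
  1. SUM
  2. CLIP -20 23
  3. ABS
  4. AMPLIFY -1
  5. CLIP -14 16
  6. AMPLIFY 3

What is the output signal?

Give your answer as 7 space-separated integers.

Answer: -15 -6 -18 -27 -24 -12 -24

Derivation:
Input: [5, -3, 4, 3, -1, -4, 4]
Stage 1 (SUM): sum[0..0]=5, sum[0..1]=2, sum[0..2]=6, sum[0..3]=9, sum[0..4]=8, sum[0..5]=4, sum[0..6]=8 -> [5, 2, 6, 9, 8, 4, 8]
Stage 2 (CLIP -20 23): clip(5,-20,23)=5, clip(2,-20,23)=2, clip(6,-20,23)=6, clip(9,-20,23)=9, clip(8,-20,23)=8, clip(4,-20,23)=4, clip(8,-20,23)=8 -> [5, 2, 6, 9, 8, 4, 8]
Stage 3 (ABS): |5|=5, |2|=2, |6|=6, |9|=9, |8|=8, |4|=4, |8|=8 -> [5, 2, 6, 9, 8, 4, 8]
Stage 4 (AMPLIFY -1): 5*-1=-5, 2*-1=-2, 6*-1=-6, 9*-1=-9, 8*-1=-8, 4*-1=-4, 8*-1=-8 -> [-5, -2, -6, -9, -8, -4, -8]
Stage 5 (CLIP -14 16): clip(-5,-14,16)=-5, clip(-2,-14,16)=-2, clip(-6,-14,16)=-6, clip(-9,-14,16)=-9, clip(-8,-14,16)=-8, clip(-4,-14,16)=-4, clip(-8,-14,16)=-8 -> [-5, -2, -6, -9, -8, -4, -8]
Stage 6 (AMPLIFY 3): -5*3=-15, -2*3=-6, -6*3=-18, -9*3=-27, -8*3=-24, -4*3=-12, -8*3=-24 -> [-15, -6, -18, -27, -24, -12, -24]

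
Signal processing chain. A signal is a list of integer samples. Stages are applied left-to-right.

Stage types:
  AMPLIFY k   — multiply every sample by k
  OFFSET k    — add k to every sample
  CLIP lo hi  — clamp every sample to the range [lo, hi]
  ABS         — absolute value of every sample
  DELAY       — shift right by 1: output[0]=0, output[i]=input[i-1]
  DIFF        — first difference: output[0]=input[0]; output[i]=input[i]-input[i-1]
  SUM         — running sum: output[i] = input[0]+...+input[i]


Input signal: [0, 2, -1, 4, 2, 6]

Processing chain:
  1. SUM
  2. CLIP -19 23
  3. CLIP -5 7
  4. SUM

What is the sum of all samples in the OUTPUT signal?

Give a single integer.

Answer: 50

Derivation:
Input: [0, 2, -1, 4, 2, 6]
Stage 1 (SUM): sum[0..0]=0, sum[0..1]=2, sum[0..2]=1, sum[0..3]=5, sum[0..4]=7, sum[0..5]=13 -> [0, 2, 1, 5, 7, 13]
Stage 2 (CLIP -19 23): clip(0,-19,23)=0, clip(2,-19,23)=2, clip(1,-19,23)=1, clip(5,-19,23)=5, clip(7,-19,23)=7, clip(13,-19,23)=13 -> [0, 2, 1, 5, 7, 13]
Stage 3 (CLIP -5 7): clip(0,-5,7)=0, clip(2,-5,7)=2, clip(1,-5,7)=1, clip(5,-5,7)=5, clip(7,-5,7)=7, clip(13,-5,7)=7 -> [0, 2, 1, 5, 7, 7]
Stage 4 (SUM): sum[0..0]=0, sum[0..1]=2, sum[0..2]=3, sum[0..3]=8, sum[0..4]=15, sum[0..5]=22 -> [0, 2, 3, 8, 15, 22]
Output sum: 50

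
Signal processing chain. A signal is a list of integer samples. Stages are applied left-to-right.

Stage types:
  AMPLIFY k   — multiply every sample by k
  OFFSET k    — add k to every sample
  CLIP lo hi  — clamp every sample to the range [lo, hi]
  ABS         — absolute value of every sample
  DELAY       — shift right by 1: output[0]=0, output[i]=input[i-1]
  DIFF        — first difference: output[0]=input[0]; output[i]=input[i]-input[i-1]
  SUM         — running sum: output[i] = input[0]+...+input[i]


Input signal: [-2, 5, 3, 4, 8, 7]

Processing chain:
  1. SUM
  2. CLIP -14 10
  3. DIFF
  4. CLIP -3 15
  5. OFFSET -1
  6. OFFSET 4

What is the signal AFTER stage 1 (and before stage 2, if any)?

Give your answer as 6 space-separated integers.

Input: [-2, 5, 3, 4, 8, 7]
Stage 1 (SUM): sum[0..0]=-2, sum[0..1]=3, sum[0..2]=6, sum[0..3]=10, sum[0..4]=18, sum[0..5]=25 -> [-2, 3, 6, 10, 18, 25]

Answer: -2 3 6 10 18 25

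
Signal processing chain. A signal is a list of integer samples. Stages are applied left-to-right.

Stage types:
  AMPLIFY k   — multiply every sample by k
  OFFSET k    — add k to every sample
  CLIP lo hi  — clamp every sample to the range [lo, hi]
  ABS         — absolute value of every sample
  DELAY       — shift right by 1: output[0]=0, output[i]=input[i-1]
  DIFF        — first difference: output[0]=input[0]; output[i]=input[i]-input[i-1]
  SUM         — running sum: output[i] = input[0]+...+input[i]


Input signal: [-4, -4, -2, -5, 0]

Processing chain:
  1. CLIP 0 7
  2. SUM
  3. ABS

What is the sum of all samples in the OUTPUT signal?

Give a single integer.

Input: [-4, -4, -2, -5, 0]
Stage 1 (CLIP 0 7): clip(-4,0,7)=0, clip(-4,0,7)=0, clip(-2,0,7)=0, clip(-5,0,7)=0, clip(0,0,7)=0 -> [0, 0, 0, 0, 0]
Stage 2 (SUM): sum[0..0]=0, sum[0..1]=0, sum[0..2]=0, sum[0..3]=0, sum[0..4]=0 -> [0, 0, 0, 0, 0]
Stage 3 (ABS): |0|=0, |0|=0, |0|=0, |0|=0, |0|=0 -> [0, 0, 0, 0, 0]
Output sum: 0

Answer: 0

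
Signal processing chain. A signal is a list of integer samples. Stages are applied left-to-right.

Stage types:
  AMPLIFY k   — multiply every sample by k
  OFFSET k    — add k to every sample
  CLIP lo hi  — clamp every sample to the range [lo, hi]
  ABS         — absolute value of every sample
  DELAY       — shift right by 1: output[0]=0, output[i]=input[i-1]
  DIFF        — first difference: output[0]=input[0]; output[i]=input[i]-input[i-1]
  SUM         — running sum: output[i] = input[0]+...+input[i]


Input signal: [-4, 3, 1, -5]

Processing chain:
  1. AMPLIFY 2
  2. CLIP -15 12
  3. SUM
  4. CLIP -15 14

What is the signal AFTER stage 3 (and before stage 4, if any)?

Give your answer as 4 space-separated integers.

Answer: -8 -2 0 -10

Derivation:
Input: [-4, 3, 1, -5]
Stage 1 (AMPLIFY 2): -4*2=-8, 3*2=6, 1*2=2, -5*2=-10 -> [-8, 6, 2, -10]
Stage 2 (CLIP -15 12): clip(-8,-15,12)=-8, clip(6,-15,12)=6, clip(2,-15,12)=2, clip(-10,-15,12)=-10 -> [-8, 6, 2, -10]
Stage 3 (SUM): sum[0..0]=-8, sum[0..1]=-2, sum[0..2]=0, sum[0..3]=-10 -> [-8, -2, 0, -10]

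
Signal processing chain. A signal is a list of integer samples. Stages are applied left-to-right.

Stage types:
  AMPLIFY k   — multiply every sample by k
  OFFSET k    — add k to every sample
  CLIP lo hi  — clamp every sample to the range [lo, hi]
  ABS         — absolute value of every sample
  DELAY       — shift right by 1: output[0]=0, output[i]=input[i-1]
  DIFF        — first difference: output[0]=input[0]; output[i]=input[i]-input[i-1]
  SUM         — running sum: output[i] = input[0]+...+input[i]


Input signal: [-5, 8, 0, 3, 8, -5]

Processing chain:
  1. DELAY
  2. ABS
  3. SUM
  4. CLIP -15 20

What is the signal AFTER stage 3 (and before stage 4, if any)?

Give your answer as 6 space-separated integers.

Input: [-5, 8, 0, 3, 8, -5]
Stage 1 (DELAY): [0, -5, 8, 0, 3, 8] = [0, -5, 8, 0, 3, 8] -> [0, -5, 8, 0, 3, 8]
Stage 2 (ABS): |0|=0, |-5|=5, |8|=8, |0|=0, |3|=3, |8|=8 -> [0, 5, 8, 0, 3, 8]
Stage 3 (SUM): sum[0..0]=0, sum[0..1]=5, sum[0..2]=13, sum[0..3]=13, sum[0..4]=16, sum[0..5]=24 -> [0, 5, 13, 13, 16, 24]

Answer: 0 5 13 13 16 24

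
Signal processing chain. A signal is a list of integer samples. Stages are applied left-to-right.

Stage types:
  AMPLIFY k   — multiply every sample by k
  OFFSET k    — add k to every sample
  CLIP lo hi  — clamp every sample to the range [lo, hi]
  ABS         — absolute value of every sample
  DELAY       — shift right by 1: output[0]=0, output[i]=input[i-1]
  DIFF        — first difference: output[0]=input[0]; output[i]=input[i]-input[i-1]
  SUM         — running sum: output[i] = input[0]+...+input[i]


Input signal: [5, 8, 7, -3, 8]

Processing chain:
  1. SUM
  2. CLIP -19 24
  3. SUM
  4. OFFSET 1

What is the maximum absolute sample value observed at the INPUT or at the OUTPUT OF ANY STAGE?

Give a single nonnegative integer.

Answer: 80

Derivation:
Input: [5, 8, 7, -3, 8] (max |s|=8)
Stage 1 (SUM): sum[0..0]=5, sum[0..1]=13, sum[0..2]=20, sum[0..3]=17, sum[0..4]=25 -> [5, 13, 20, 17, 25] (max |s|=25)
Stage 2 (CLIP -19 24): clip(5,-19,24)=5, clip(13,-19,24)=13, clip(20,-19,24)=20, clip(17,-19,24)=17, clip(25,-19,24)=24 -> [5, 13, 20, 17, 24] (max |s|=24)
Stage 3 (SUM): sum[0..0]=5, sum[0..1]=18, sum[0..2]=38, sum[0..3]=55, sum[0..4]=79 -> [5, 18, 38, 55, 79] (max |s|=79)
Stage 4 (OFFSET 1): 5+1=6, 18+1=19, 38+1=39, 55+1=56, 79+1=80 -> [6, 19, 39, 56, 80] (max |s|=80)
Overall max amplitude: 80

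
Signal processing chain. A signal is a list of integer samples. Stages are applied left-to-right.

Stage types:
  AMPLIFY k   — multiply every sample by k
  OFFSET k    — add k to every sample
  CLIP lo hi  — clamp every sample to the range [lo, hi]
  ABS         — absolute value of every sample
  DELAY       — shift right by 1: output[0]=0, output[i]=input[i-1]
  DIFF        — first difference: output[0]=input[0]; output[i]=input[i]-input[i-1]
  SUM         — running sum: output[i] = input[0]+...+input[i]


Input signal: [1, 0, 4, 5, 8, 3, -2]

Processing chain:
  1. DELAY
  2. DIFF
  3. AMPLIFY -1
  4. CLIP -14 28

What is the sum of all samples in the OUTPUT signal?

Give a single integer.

Input: [1, 0, 4, 5, 8, 3, -2]
Stage 1 (DELAY): [0, 1, 0, 4, 5, 8, 3] = [0, 1, 0, 4, 5, 8, 3] -> [0, 1, 0, 4, 5, 8, 3]
Stage 2 (DIFF): s[0]=0, 1-0=1, 0-1=-1, 4-0=4, 5-4=1, 8-5=3, 3-8=-5 -> [0, 1, -1, 4, 1, 3, -5]
Stage 3 (AMPLIFY -1): 0*-1=0, 1*-1=-1, -1*-1=1, 4*-1=-4, 1*-1=-1, 3*-1=-3, -5*-1=5 -> [0, -1, 1, -4, -1, -3, 5]
Stage 4 (CLIP -14 28): clip(0,-14,28)=0, clip(-1,-14,28)=-1, clip(1,-14,28)=1, clip(-4,-14,28)=-4, clip(-1,-14,28)=-1, clip(-3,-14,28)=-3, clip(5,-14,28)=5 -> [0, -1, 1, -4, -1, -3, 5]
Output sum: -3

Answer: -3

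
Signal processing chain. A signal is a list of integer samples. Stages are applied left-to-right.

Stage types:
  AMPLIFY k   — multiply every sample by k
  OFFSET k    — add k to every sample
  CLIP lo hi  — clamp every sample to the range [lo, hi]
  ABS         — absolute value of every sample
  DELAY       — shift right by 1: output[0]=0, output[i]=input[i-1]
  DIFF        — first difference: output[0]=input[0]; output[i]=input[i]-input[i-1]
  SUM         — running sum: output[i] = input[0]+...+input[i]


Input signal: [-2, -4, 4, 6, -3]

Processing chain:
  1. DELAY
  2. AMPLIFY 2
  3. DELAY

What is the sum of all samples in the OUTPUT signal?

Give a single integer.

Input: [-2, -4, 4, 6, -3]
Stage 1 (DELAY): [0, -2, -4, 4, 6] = [0, -2, -4, 4, 6] -> [0, -2, -4, 4, 6]
Stage 2 (AMPLIFY 2): 0*2=0, -2*2=-4, -4*2=-8, 4*2=8, 6*2=12 -> [0, -4, -8, 8, 12]
Stage 3 (DELAY): [0, 0, -4, -8, 8] = [0, 0, -4, -8, 8] -> [0, 0, -4, -8, 8]
Output sum: -4

Answer: -4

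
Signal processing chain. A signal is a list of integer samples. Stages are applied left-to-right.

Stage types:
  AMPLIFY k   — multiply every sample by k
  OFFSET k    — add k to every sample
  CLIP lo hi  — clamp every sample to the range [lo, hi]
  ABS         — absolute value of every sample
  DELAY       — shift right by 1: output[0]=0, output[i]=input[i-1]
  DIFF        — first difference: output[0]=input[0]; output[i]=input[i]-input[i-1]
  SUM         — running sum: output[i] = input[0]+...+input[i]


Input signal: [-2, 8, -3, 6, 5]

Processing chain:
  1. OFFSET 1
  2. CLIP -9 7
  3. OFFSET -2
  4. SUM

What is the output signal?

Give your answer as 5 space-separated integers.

Answer: -3 2 -2 3 7

Derivation:
Input: [-2, 8, -3, 6, 5]
Stage 1 (OFFSET 1): -2+1=-1, 8+1=9, -3+1=-2, 6+1=7, 5+1=6 -> [-1, 9, -2, 7, 6]
Stage 2 (CLIP -9 7): clip(-1,-9,7)=-1, clip(9,-9,7)=7, clip(-2,-9,7)=-2, clip(7,-9,7)=7, clip(6,-9,7)=6 -> [-1, 7, -2, 7, 6]
Stage 3 (OFFSET -2): -1+-2=-3, 7+-2=5, -2+-2=-4, 7+-2=5, 6+-2=4 -> [-3, 5, -4, 5, 4]
Stage 4 (SUM): sum[0..0]=-3, sum[0..1]=2, sum[0..2]=-2, sum[0..3]=3, sum[0..4]=7 -> [-3, 2, -2, 3, 7]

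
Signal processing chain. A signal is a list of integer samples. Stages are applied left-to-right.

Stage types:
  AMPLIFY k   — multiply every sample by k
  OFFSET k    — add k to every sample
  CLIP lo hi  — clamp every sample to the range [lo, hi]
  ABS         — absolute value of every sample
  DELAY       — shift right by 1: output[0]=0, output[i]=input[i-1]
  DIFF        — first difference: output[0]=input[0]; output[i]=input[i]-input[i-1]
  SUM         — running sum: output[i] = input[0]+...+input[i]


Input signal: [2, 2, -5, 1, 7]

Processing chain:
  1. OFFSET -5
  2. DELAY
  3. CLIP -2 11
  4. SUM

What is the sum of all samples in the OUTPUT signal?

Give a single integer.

Input: [2, 2, -5, 1, 7]
Stage 1 (OFFSET -5): 2+-5=-3, 2+-5=-3, -5+-5=-10, 1+-5=-4, 7+-5=2 -> [-3, -3, -10, -4, 2]
Stage 2 (DELAY): [0, -3, -3, -10, -4] = [0, -3, -3, -10, -4] -> [0, -3, -3, -10, -4]
Stage 3 (CLIP -2 11): clip(0,-2,11)=0, clip(-3,-2,11)=-2, clip(-3,-2,11)=-2, clip(-10,-2,11)=-2, clip(-4,-2,11)=-2 -> [0, -2, -2, -2, -2]
Stage 4 (SUM): sum[0..0]=0, sum[0..1]=-2, sum[0..2]=-4, sum[0..3]=-6, sum[0..4]=-8 -> [0, -2, -4, -6, -8]
Output sum: -20

Answer: -20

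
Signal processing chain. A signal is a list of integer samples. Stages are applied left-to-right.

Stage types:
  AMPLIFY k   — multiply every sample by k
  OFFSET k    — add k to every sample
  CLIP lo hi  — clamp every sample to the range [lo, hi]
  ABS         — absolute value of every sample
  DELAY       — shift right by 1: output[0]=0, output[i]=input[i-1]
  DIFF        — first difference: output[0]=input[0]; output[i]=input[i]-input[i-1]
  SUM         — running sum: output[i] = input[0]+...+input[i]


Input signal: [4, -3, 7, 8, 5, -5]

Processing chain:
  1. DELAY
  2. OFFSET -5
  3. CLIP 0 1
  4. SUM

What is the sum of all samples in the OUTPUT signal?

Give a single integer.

Answer: 5

Derivation:
Input: [4, -3, 7, 8, 5, -5]
Stage 1 (DELAY): [0, 4, -3, 7, 8, 5] = [0, 4, -3, 7, 8, 5] -> [0, 4, -3, 7, 8, 5]
Stage 2 (OFFSET -5): 0+-5=-5, 4+-5=-1, -3+-5=-8, 7+-5=2, 8+-5=3, 5+-5=0 -> [-5, -1, -8, 2, 3, 0]
Stage 3 (CLIP 0 1): clip(-5,0,1)=0, clip(-1,0,1)=0, clip(-8,0,1)=0, clip(2,0,1)=1, clip(3,0,1)=1, clip(0,0,1)=0 -> [0, 0, 0, 1, 1, 0]
Stage 4 (SUM): sum[0..0]=0, sum[0..1]=0, sum[0..2]=0, sum[0..3]=1, sum[0..4]=2, sum[0..5]=2 -> [0, 0, 0, 1, 2, 2]
Output sum: 5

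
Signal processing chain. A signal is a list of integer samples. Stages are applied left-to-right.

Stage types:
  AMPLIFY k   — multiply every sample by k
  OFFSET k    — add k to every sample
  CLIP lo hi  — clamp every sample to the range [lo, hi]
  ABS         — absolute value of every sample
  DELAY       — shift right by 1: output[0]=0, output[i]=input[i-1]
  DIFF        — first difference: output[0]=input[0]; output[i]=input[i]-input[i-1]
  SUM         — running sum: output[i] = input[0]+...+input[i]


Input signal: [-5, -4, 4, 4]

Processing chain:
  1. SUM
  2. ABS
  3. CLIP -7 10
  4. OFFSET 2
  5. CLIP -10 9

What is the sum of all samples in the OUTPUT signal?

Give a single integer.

Input: [-5, -4, 4, 4]
Stage 1 (SUM): sum[0..0]=-5, sum[0..1]=-9, sum[0..2]=-5, sum[0..3]=-1 -> [-5, -9, -5, -1]
Stage 2 (ABS): |-5|=5, |-9|=9, |-5|=5, |-1|=1 -> [5, 9, 5, 1]
Stage 3 (CLIP -7 10): clip(5,-7,10)=5, clip(9,-7,10)=9, clip(5,-7,10)=5, clip(1,-7,10)=1 -> [5, 9, 5, 1]
Stage 4 (OFFSET 2): 5+2=7, 9+2=11, 5+2=7, 1+2=3 -> [7, 11, 7, 3]
Stage 5 (CLIP -10 9): clip(7,-10,9)=7, clip(11,-10,9)=9, clip(7,-10,9)=7, clip(3,-10,9)=3 -> [7, 9, 7, 3]
Output sum: 26

Answer: 26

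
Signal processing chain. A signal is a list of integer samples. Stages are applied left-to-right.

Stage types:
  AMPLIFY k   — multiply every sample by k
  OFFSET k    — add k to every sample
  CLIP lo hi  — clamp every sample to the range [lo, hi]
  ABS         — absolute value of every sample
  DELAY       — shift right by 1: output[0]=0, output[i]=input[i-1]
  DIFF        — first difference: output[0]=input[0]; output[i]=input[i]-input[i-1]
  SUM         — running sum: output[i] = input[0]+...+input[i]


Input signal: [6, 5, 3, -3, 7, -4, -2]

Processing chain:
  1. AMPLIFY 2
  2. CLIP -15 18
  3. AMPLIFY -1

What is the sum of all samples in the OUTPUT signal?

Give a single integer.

Input: [6, 5, 3, -3, 7, -4, -2]
Stage 1 (AMPLIFY 2): 6*2=12, 5*2=10, 3*2=6, -3*2=-6, 7*2=14, -4*2=-8, -2*2=-4 -> [12, 10, 6, -6, 14, -8, -4]
Stage 2 (CLIP -15 18): clip(12,-15,18)=12, clip(10,-15,18)=10, clip(6,-15,18)=6, clip(-6,-15,18)=-6, clip(14,-15,18)=14, clip(-8,-15,18)=-8, clip(-4,-15,18)=-4 -> [12, 10, 6, -6, 14, -8, -4]
Stage 3 (AMPLIFY -1): 12*-1=-12, 10*-1=-10, 6*-1=-6, -6*-1=6, 14*-1=-14, -8*-1=8, -4*-1=4 -> [-12, -10, -6, 6, -14, 8, 4]
Output sum: -24

Answer: -24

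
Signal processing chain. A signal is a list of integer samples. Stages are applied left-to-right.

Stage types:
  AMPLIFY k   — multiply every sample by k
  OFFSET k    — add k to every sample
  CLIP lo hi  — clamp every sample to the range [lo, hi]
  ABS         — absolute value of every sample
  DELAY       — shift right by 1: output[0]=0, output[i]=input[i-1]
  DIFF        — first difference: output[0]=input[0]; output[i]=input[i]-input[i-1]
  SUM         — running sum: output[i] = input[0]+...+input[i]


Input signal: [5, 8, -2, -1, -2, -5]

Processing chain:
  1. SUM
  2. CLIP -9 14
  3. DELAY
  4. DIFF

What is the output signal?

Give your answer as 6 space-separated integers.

Input: [5, 8, -2, -1, -2, -5]
Stage 1 (SUM): sum[0..0]=5, sum[0..1]=13, sum[0..2]=11, sum[0..3]=10, sum[0..4]=8, sum[0..5]=3 -> [5, 13, 11, 10, 8, 3]
Stage 2 (CLIP -9 14): clip(5,-9,14)=5, clip(13,-9,14)=13, clip(11,-9,14)=11, clip(10,-9,14)=10, clip(8,-9,14)=8, clip(3,-9,14)=3 -> [5, 13, 11, 10, 8, 3]
Stage 3 (DELAY): [0, 5, 13, 11, 10, 8] = [0, 5, 13, 11, 10, 8] -> [0, 5, 13, 11, 10, 8]
Stage 4 (DIFF): s[0]=0, 5-0=5, 13-5=8, 11-13=-2, 10-11=-1, 8-10=-2 -> [0, 5, 8, -2, -1, -2]

Answer: 0 5 8 -2 -1 -2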